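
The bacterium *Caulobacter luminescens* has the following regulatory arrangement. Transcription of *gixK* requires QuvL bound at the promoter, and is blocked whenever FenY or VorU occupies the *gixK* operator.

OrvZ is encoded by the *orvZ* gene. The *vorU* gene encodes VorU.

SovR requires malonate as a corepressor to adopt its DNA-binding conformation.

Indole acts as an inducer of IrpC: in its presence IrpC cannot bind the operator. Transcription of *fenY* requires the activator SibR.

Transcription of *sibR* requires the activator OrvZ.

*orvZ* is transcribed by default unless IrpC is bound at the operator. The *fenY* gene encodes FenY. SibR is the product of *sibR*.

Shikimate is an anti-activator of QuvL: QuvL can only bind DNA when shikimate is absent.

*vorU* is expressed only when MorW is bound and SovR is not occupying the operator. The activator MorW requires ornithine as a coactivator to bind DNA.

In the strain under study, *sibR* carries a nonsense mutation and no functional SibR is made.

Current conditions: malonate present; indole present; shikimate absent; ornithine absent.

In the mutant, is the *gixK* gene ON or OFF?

ON

SibR is non-functional in this strain, so it has no effect.
Required activator SibR is absent, so *fenY* is not transcribed.
So FenY is not produced.
Shikimate is absent, so QuvL is active.
Ornithine is absent, so MorW is inactive.
Malonate is present, so SovR is active.
With repressor SovR bound, *vorU* is not transcribed.
So VorU is not produced.
No repressor is bound and QuvL is active, so *gixK* is transcribed.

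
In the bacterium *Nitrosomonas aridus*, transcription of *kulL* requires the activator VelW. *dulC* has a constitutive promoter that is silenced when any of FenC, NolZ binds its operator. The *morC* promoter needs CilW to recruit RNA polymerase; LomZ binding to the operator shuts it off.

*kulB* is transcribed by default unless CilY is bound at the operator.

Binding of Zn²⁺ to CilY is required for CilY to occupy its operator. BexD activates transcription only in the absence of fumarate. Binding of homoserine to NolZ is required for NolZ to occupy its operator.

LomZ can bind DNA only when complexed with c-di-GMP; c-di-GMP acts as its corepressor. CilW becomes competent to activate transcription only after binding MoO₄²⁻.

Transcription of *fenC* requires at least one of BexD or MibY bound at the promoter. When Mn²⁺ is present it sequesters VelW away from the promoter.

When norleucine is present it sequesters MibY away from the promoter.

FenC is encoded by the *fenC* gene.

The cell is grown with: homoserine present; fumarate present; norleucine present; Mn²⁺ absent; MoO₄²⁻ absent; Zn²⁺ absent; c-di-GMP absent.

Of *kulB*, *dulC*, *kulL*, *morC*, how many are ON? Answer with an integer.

Zn²⁺ is absent, so CilY is inactive.
With no repressor bound, *kulB* is transcribed.
→ *kulB* is ON.
Fumarate is present, so BexD is inactive.
Norleucine is present, so MibY is inactive.
No activator is available at the *fenC* promoter, so *fenC* is not transcribed.
So FenC is not produced.
Homoserine is present, so NolZ is active.
With repressor NolZ bound, *dulC* is not transcribed.
→ *dulC* is OFF.
Mn²⁺ is absent, so VelW is active.
No repressor is bound and VelW is active, so *kulL* is transcribed.
→ *kulL* is ON.
c-di-GMP is absent, so LomZ is inactive.
MoO₄²⁻ is absent, so CilW is inactive.
Required activator CilW is absent, so *morC* is not transcribed.
→ *morC* is OFF.
2 of the 4 genes are transcribed.

2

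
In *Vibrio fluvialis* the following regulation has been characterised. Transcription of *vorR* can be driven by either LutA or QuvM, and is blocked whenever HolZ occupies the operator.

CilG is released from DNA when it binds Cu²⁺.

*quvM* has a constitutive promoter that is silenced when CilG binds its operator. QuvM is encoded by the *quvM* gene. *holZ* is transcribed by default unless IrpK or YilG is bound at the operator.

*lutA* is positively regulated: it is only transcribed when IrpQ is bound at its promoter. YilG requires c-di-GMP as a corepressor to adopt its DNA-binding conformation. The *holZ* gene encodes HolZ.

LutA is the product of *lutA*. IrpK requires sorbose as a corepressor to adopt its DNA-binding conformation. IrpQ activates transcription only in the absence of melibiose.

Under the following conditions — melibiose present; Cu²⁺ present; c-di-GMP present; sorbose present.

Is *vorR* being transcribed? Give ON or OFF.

ON

Melibiose is present, so IrpQ is inactive.
Required activator IrpQ is absent, so *lutA* is not transcribed.
So LutA is not produced.
Cu²⁺ is present, so CilG is inactive.
With no repressor bound, *quvM* is transcribed.
So QuvM is produced and active.
Sorbose is present, so IrpK is active.
c-di-GMP is present, so YilG is active.
With repressor IrpK bound, *holZ* is not transcribed.
So HolZ is not produced.
Activator QuvM is present, so *vorR* is transcribed.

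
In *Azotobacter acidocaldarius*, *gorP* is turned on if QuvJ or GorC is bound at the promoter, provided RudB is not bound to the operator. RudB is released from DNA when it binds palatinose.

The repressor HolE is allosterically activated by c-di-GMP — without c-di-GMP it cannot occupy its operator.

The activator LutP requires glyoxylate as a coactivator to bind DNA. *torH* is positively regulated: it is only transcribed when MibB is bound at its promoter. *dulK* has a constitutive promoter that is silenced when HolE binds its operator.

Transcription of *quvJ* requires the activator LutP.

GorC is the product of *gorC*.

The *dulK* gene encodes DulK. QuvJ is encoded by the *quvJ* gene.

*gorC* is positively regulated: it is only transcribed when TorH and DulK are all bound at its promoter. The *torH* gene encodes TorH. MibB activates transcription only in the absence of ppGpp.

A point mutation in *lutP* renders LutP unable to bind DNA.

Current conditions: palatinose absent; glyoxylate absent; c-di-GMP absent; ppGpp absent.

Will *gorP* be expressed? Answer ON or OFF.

LutP is non-functional in this strain, so it has no effect.
Required activator LutP is absent, so *quvJ* is not transcribed.
So QuvJ is not produced.
ppGpp is absent, so MibB is active.
No repressor is bound and MibB is active, so *torH* is transcribed.
So TorH is produced and active.
c-di-GMP is absent, so HolE is inactive.
With no repressor bound, *dulK* is transcribed.
So DulK is produced and active.
No repressor is bound and TorH and DulK are active, so *gorC* is transcribed.
So GorC is produced and active.
Palatinose is absent, so RudB is active.
With repressor RudB bound, *gorP* is not transcribed.

OFF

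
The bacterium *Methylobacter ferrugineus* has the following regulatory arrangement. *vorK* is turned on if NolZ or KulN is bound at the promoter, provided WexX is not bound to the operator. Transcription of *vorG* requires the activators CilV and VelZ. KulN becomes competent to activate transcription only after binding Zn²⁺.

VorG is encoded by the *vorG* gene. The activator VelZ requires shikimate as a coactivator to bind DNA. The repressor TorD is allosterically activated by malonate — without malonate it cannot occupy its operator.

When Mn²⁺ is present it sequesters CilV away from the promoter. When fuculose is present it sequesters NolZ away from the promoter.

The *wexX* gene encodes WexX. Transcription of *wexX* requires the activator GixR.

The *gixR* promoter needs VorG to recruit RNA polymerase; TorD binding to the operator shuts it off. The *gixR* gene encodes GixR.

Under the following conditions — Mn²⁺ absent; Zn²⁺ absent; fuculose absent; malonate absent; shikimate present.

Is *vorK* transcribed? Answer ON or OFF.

Fuculose is absent, so NolZ is active.
Zn²⁺ is absent, so KulN is inactive.
Malonate is absent, so TorD is inactive.
Mn²⁺ is absent, so CilV is active.
Shikimate is present, so VelZ is active.
No repressor is bound and CilV and VelZ are active, so *vorG* is transcribed.
So VorG is produced and active.
No repressor is bound and VorG is active, so *gixR* is transcribed.
So GixR is produced and active.
No repressor is bound and GixR is active, so *wexX* is transcribed.
So WexX is produced and active.
With repressor WexX bound, *vorK* is not transcribed.

OFF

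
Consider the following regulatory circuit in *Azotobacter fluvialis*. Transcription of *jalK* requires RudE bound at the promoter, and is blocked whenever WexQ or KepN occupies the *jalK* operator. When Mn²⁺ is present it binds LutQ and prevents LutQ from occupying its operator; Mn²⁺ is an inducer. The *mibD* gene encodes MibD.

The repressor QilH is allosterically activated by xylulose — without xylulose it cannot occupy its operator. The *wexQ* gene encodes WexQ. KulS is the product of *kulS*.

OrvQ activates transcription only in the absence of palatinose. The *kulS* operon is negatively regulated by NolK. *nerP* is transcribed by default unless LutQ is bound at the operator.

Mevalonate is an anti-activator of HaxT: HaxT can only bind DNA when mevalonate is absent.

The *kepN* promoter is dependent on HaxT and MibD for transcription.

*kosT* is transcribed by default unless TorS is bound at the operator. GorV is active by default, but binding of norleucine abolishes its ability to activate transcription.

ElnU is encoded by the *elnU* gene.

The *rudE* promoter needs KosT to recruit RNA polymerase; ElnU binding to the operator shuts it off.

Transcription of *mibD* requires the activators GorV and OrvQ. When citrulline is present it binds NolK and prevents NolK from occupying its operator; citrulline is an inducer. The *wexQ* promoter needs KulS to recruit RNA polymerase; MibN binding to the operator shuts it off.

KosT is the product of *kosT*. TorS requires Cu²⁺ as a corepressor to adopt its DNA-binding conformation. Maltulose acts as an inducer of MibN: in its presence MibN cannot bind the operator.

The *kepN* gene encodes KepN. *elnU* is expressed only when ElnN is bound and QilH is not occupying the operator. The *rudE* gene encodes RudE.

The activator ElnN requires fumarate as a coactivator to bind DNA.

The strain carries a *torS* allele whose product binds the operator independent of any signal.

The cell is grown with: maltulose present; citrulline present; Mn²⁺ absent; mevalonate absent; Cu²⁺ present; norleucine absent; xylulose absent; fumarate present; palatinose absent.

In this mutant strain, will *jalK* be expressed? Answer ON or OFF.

Citrulline is present, so NolK is inactive.
With no repressor bound, *kulS* is transcribed.
So KulS is produced and active.
Maltulose is present, so MibN is inactive.
No repressor is bound and KulS is active, so *wexQ* is transcribed.
So WexQ is produced and active.
Fumarate is present, so ElnN is active.
Xylulose is absent, so QilH is inactive.
No repressor is bound and ElnN is active, so *elnU* is transcribed.
So ElnU is produced and active.
TorS is constitutively active in this strain.
With repressor TorS bound, *kosT* is not transcribed.
So KosT is not produced.
With repressor ElnU bound, *rudE* is not transcribed.
So RudE is not produced.
Mevalonate is absent, so HaxT is active.
Norleucine is absent, so GorV is active.
Palatinose is absent, so OrvQ is active.
No repressor is bound and GorV and OrvQ are active, so *mibD* is transcribed.
So MibD is produced and active.
No repressor is bound and HaxT and MibD are active, so *kepN* is transcribed.
So KepN is produced and active.
With repressor WexQ bound, *jalK* is not transcribed.

OFF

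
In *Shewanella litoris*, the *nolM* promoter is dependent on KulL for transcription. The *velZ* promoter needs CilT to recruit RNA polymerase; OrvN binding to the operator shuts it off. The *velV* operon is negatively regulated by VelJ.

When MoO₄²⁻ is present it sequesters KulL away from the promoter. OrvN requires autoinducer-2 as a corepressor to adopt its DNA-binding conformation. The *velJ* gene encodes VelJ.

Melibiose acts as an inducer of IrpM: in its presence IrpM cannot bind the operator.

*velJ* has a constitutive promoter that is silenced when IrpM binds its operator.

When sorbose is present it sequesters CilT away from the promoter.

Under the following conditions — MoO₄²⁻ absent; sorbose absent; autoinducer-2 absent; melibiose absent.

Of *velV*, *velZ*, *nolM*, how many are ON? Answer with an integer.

Melibiose is absent, so IrpM is active.
With repressor IrpM bound, *velJ* is not transcribed.
So VelJ is not produced.
With no repressor bound, *velV* is transcribed.
→ *velV* is ON.
Autoinducer-2 is absent, so OrvN is inactive.
Sorbose is absent, so CilT is active.
No repressor is bound and CilT is active, so *velZ* is transcribed.
→ *velZ* is ON.
MoO₄²⁻ is absent, so KulL is active.
No repressor is bound and KulL is active, so *nolM* is transcribed.
→ *nolM* is ON.
3 of the 3 genes are transcribed.

3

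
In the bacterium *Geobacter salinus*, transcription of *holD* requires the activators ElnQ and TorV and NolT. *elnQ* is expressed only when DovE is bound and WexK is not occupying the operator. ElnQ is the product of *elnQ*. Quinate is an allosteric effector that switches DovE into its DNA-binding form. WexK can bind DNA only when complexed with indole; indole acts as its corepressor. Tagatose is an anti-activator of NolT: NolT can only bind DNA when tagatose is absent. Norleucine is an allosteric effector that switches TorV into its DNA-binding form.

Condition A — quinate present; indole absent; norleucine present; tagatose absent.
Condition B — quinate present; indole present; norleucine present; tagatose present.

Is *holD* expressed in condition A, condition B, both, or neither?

Condition A:
Quinate is present, so DovE is active.
Indole is absent, so WexK is inactive.
No repressor is bound and DovE is active, so *elnQ* is transcribed.
So ElnQ is produced and active.
Norleucine is present, so TorV is active.
Tagatose is absent, so NolT is active.
No repressor is bound and ElnQ and TorV and NolT are active, so *holD* is transcribed.
→ *holD* is ON in A.
Condition B:
Quinate is present, so DovE is active.
Indole is present, so WexK is active.
With repressor WexK bound, *elnQ* is not transcribed.
So ElnQ is not produced.
Norleucine is present, so TorV is active.
Tagatose is present, so NolT is inactive.
Required activator ElnQ is absent, so *holD* is not transcribed.
→ *holD* is OFF in B.

A only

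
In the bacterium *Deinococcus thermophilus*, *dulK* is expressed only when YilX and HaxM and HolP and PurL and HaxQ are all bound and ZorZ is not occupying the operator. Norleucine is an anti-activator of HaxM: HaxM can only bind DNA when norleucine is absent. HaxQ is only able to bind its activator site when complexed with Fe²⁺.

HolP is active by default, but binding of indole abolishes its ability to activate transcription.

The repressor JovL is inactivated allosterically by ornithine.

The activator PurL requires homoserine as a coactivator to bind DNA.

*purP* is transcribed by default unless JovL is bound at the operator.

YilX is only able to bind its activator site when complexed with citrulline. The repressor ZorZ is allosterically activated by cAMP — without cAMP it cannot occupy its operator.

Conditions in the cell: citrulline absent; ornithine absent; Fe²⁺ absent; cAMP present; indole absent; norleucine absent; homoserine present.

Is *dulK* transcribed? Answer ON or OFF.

OFF

cAMP is present, so ZorZ is active.
Citrulline is absent, so YilX is inactive.
Norleucine is absent, so HaxM is active.
Indole is absent, so HolP is active.
Homoserine is present, so PurL is active.
Fe²⁺ is absent, so HaxQ is inactive.
With repressor ZorZ bound, *dulK* is not transcribed.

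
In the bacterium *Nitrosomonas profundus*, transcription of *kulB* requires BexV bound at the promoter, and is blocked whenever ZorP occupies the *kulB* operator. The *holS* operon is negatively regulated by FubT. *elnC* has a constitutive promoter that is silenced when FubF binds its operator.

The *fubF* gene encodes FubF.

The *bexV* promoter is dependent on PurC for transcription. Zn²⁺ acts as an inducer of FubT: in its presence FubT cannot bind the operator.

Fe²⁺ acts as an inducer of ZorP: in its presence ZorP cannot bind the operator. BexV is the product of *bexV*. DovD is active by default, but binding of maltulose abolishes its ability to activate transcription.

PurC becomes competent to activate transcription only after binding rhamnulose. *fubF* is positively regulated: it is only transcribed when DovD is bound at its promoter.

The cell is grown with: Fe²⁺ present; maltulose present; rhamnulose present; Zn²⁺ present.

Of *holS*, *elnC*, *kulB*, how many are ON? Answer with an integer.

3

Zn²⁺ is present, so FubT is inactive.
With no repressor bound, *holS* is transcribed.
→ *holS* is ON.
Maltulose is present, so DovD is inactive.
Required activator DovD is absent, so *fubF* is not transcribed.
So FubF is not produced.
With no repressor bound, *elnC* is transcribed.
→ *elnC* is ON.
Fe²⁺ is present, so ZorP is inactive.
Rhamnulose is present, so PurC is active.
No repressor is bound and PurC is active, so *bexV* is transcribed.
So BexV is produced and active.
No repressor is bound and BexV is active, so *kulB* is transcribed.
→ *kulB* is ON.
3 of the 3 genes are transcribed.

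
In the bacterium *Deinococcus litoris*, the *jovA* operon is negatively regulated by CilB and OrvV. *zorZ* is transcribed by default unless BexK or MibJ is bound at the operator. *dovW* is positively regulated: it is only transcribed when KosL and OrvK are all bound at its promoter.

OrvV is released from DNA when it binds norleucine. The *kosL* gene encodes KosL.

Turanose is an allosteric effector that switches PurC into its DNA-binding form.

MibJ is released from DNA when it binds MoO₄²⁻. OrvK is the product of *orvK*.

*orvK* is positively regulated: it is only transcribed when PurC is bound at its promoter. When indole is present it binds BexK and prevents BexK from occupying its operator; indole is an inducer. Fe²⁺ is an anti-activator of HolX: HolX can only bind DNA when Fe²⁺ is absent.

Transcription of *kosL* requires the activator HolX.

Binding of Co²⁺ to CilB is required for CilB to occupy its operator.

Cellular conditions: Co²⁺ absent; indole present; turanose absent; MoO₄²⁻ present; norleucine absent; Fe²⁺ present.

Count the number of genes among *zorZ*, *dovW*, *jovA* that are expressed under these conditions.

1

Indole is present, so BexK is inactive.
MoO₄²⁻ is present, so MibJ is inactive.
With no repressor bound, *zorZ* is transcribed.
→ *zorZ* is ON.
Fe²⁺ is present, so HolX is inactive.
Required activator HolX is absent, so *kosL* is not transcribed.
So KosL is not produced.
Turanose is absent, so PurC is inactive.
Required activator PurC is absent, so *orvK* is not transcribed.
So OrvK is not produced.
Required activator KosL is absent, so *dovW* is not transcribed.
→ *dovW* is OFF.
Co²⁺ is absent, so CilB is inactive.
Norleucine is absent, so OrvV is active.
With repressor OrvV bound, *jovA* is not transcribed.
→ *jovA* is OFF.
1 of the 3 genes is transcribed.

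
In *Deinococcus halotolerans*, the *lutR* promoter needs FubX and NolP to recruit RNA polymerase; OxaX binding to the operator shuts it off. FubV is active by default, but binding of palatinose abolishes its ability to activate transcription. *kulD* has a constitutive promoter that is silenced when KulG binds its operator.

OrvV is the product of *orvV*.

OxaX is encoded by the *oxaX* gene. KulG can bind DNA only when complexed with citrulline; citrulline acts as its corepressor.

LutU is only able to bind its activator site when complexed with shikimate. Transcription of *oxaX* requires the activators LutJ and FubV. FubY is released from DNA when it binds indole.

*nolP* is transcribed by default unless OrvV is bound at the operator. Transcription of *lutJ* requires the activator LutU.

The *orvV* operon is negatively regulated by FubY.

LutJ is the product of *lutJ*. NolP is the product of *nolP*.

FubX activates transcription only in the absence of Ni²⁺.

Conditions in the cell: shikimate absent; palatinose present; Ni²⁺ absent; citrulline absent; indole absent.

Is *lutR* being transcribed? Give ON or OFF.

ON

Shikimate is absent, so LutU is inactive.
Required activator LutU is absent, so *lutJ* is not transcribed.
So LutJ is not produced.
Palatinose is present, so FubV is inactive.
Required activator LutJ is absent, so *oxaX* is not transcribed.
So OxaX is not produced.
Ni²⁺ is absent, so FubX is active.
Indole is absent, so FubY is active.
With repressor FubY bound, *orvV* is not transcribed.
So OrvV is not produced.
With no repressor bound, *nolP* is transcribed.
So NolP is produced and active.
No repressor is bound and FubX and NolP are active, so *lutR* is transcribed.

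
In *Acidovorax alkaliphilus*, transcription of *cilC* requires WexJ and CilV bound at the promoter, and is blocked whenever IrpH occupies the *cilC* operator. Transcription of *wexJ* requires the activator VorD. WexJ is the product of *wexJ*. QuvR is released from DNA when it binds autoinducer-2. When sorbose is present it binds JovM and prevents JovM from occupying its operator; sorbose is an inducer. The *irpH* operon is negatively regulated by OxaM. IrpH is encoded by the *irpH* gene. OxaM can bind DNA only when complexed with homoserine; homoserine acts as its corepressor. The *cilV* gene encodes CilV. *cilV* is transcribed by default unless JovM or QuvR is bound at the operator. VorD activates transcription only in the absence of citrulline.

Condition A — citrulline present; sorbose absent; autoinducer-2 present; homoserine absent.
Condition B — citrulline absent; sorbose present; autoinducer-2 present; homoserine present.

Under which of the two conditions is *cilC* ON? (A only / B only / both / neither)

Condition A:
Citrulline is present, so VorD is inactive.
Required activator VorD is absent, so *wexJ* is not transcribed.
So WexJ is not produced.
Sorbose is absent, so JovM is active.
Autoinducer-2 is present, so QuvR is inactive.
With repressor JovM bound, *cilV* is not transcribed.
So CilV is not produced.
Homoserine is absent, so OxaM is inactive.
With no repressor bound, *irpH* is transcribed.
So IrpH is produced and active.
With repressor IrpH bound, *cilC* is not transcribed.
→ *cilC* is OFF in A.
Condition B:
Citrulline is absent, so VorD is active.
No repressor is bound and VorD is active, so *wexJ* is transcribed.
So WexJ is produced and active.
Sorbose is present, so JovM is inactive.
Autoinducer-2 is present, so QuvR is inactive.
With no repressor bound, *cilV* is transcribed.
So CilV is produced and active.
Homoserine is present, so OxaM is active.
With repressor OxaM bound, *irpH* is not transcribed.
So IrpH is not produced.
No repressor is bound and WexJ and CilV are active, so *cilC* is transcribed.
→ *cilC* is ON in B.

B only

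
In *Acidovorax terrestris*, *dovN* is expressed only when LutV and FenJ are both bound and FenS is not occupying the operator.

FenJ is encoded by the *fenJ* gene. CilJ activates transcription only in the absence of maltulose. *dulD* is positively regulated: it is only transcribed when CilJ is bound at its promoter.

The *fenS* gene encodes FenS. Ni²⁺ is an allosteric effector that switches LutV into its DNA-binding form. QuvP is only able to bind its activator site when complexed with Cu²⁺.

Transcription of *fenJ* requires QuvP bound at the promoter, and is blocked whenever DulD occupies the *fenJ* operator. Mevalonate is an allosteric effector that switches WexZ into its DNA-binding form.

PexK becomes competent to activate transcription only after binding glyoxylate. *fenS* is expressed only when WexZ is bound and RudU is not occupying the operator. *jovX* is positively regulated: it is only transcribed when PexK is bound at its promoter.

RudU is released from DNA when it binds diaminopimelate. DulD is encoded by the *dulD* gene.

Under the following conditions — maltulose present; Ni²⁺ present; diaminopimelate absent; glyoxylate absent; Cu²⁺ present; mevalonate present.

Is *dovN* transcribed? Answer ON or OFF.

ON

Ni²⁺ is present, so LutV is active.
Maltulose is present, so CilJ is inactive.
Required activator CilJ is absent, so *dulD* is not transcribed.
So DulD is not produced.
Cu²⁺ is present, so QuvP is active.
No repressor is bound and QuvP is active, so *fenJ* is transcribed.
So FenJ is produced and active.
Diaminopimelate is absent, so RudU is active.
Mevalonate is present, so WexZ is active.
With repressor RudU bound, *fenS* is not transcribed.
So FenS is not produced.
No repressor is bound and LutV and FenJ are active, so *dovN* is transcribed.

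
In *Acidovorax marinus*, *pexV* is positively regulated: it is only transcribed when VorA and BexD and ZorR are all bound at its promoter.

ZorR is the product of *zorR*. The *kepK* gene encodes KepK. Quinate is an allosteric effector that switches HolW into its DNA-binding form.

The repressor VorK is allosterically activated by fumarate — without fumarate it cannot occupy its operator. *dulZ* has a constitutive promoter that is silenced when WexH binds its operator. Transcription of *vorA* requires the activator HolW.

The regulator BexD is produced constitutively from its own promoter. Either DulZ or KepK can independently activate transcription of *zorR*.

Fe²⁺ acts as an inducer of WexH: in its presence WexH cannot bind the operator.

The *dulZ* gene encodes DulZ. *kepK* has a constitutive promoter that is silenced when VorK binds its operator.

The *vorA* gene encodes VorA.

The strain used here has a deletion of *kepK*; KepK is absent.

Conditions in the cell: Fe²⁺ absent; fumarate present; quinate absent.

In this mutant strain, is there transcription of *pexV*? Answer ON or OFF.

OFF

Quinate is absent, so HolW is inactive.
Required activator HolW is absent, so *vorA* is not transcribed.
So VorA is not produced.
BexD is produced constitutively and is active.
Fe²⁺ is absent, so WexH is active.
With repressor WexH bound, *dulZ* is not transcribed.
So DulZ is not produced.
KepK is non-functional in this strain, so it has no effect.
No activator is available at the *zorR* promoter, so *zorR* is not transcribed.
So ZorR is not produced.
Required activator VorA is absent, so *pexV* is not transcribed.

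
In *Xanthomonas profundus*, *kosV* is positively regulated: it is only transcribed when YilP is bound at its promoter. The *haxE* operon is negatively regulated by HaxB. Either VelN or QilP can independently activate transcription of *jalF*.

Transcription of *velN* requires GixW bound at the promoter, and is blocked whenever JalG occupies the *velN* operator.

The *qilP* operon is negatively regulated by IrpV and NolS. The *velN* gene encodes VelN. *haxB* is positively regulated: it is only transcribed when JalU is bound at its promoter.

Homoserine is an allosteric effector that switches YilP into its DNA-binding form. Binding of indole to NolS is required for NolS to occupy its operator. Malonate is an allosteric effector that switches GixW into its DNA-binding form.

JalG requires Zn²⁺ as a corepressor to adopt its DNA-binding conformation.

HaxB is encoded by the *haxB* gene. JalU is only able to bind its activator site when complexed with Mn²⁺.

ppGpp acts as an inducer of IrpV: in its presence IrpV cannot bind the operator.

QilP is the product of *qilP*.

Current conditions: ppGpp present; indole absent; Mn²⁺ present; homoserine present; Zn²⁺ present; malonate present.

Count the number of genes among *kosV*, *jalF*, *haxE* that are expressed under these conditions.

Homoserine is present, so YilP is active.
No repressor is bound and YilP is active, so *kosV* is transcribed.
→ *kosV* is ON.
Malonate is present, so GixW is active.
Zn²⁺ is present, so JalG is active.
With repressor JalG bound, *velN* is not transcribed.
So VelN is not produced.
ppGpp is present, so IrpV is inactive.
Indole is absent, so NolS is inactive.
With no repressor bound, *qilP* is transcribed.
So QilP is produced and active.
Activator QilP is present, so *jalF* is transcribed.
→ *jalF* is ON.
Mn²⁺ is present, so JalU is active.
No repressor is bound and JalU is active, so *haxB* is transcribed.
So HaxB is produced and active.
With repressor HaxB bound, *haxE* is not transcribed.
→ *haxE* is OFF.
2 of the 3 genes are transcribed.

2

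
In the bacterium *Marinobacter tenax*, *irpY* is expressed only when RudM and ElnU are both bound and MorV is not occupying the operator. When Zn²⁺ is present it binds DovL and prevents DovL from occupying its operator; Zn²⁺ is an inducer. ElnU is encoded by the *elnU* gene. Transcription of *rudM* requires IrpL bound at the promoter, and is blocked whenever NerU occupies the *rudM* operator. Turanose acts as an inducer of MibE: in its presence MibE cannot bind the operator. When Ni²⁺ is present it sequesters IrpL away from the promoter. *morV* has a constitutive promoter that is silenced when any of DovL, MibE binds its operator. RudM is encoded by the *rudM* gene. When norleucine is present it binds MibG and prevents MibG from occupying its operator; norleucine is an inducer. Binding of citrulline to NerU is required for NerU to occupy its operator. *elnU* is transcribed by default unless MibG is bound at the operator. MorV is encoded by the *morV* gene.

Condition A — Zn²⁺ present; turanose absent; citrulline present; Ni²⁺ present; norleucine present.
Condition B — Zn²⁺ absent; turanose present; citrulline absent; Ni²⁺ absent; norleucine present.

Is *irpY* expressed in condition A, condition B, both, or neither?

B only

Condition A:
Zn²⁺ is present, so DovL is inactive.
Turanose is absent, so MibE is active.
With repressor MibE bound, *morV* is not transcribed.
So MorV is not produced.
Citrulline is present, so NerU is active.
Ni²⁺ is present, so IrpL is inactive.
With repressor NerU bound, *rudM* is not transcribed.
So RudM is not produced.
Norleucine is present, so MibG is inactive.
With no repressor bound, *elnU* is transcribed.
So ElnU is produced and active.
Required activator RudM is absent, so *irpY* is not transcribed.
→ *irpY* is OFF in A.
Condition B:
Zn²⁺ is absent, so DovL is active.
Turanose is present, so MibE is inactive.
With repressor DovL bound, *morV* is not transcribed.
So MorV is not produced.
Citrulline is absent, so NerU is inactive.
Ni²⁺ is absent, so IrpL is active.
No repressor is bound and IrpL is active, so *rudM* is transcribed.
So RudM is produced and active.
Norleucine is present, so MibG is inactive.
With no repressor bound, *elnU* is transcribed.
So ElnU is produced and active.
No repressor is bound and RudM and ElnU are active, so *irpY* is transcribed.
→ *irpY* is ON in B.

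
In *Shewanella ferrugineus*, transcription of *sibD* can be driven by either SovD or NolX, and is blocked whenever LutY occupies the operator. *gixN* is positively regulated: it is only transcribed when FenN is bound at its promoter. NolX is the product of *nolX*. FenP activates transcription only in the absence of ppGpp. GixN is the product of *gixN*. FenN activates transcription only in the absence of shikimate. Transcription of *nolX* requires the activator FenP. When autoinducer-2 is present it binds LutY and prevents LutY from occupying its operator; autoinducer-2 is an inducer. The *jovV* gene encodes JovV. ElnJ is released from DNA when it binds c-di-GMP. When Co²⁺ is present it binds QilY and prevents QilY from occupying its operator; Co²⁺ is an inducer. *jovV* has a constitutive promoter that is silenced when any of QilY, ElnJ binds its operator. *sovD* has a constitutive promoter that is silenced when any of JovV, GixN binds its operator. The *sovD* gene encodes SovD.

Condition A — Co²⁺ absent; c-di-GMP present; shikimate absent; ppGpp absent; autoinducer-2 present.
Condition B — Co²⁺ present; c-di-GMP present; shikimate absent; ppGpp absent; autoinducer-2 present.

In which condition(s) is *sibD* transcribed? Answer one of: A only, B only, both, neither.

Condition A:
Co²⁺ is absent, so QilY is active.
c-di-GMP is present, so ElnJ is inactive.
With repressor QilY bound, *jovV* is not transcribed.
So JovV is not produced.
Shikimate is absent, so FenN is active.
No repressor is bound and FenN is active, so *gixN* is transcribed.
So GixN is produced and active.
With repressor GixN bound, *sovD* is not transcribed.
So SovD is not produced.
ppGpp is absent, so FenP is active.
No repressor is bound and FenP is active, so *nolX* is transcribed.
So NolX is produced and active.
Autoinducer-2 is present, so LutY is inactive.
Activator NolX is present, so *sibD* is transcribed.
→ *sibD* is ON in A.
Condition B:
Co²⁺ is present, so QilY is inactive.
c-di-GMP is present, so ElnJ is inactive.
With no repressor bound, *jovV* is transcribed.
So JovV is produced and active.
Shikimate is absent, so FenN is active.
No repressor is bound and FenN is active, so *gixN* is transcribed.
So GixN is produced and active.
With repressor JovV bound, *sovD* is not transcribed.
So SovD is not produced.
ppGpp is absent, so FenP is active.
No repressor is bound and FenP is active, so *nolX* is transcribed.
So NolX is produced and active.
Autoinducer-2 is present, so LutY is inactive.
Activator NolX is present, so *sibD* is transcribed.
→ *sibD* is ON in B.

both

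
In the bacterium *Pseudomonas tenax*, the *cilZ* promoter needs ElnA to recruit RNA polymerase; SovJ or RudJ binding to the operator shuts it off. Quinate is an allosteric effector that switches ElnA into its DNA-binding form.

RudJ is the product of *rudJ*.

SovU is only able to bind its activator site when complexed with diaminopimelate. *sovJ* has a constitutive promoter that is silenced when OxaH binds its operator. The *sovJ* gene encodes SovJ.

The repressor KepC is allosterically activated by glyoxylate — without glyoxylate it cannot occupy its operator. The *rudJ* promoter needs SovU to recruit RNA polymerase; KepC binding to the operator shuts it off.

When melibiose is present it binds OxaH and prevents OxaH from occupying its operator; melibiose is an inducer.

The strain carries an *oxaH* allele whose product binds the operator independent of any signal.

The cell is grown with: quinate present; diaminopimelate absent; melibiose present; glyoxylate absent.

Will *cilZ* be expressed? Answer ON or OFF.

OxaH is constitutively active in this strain.
With repressor OxaH bound, *sovJ* is not transcribed.
So SovJ is not produced.
Quinate is present, so ElnA is active.
Diaminopimelate is absent, so SovU is inactive.
Glyoxylate is absent, so KepC is inactive.
Required activator SovU is absent, so *rudJ* is not transcribed.
So RudJ is not produced.
No repressor is bound and ElnA is active, so *cilZ* is transcribed.

ON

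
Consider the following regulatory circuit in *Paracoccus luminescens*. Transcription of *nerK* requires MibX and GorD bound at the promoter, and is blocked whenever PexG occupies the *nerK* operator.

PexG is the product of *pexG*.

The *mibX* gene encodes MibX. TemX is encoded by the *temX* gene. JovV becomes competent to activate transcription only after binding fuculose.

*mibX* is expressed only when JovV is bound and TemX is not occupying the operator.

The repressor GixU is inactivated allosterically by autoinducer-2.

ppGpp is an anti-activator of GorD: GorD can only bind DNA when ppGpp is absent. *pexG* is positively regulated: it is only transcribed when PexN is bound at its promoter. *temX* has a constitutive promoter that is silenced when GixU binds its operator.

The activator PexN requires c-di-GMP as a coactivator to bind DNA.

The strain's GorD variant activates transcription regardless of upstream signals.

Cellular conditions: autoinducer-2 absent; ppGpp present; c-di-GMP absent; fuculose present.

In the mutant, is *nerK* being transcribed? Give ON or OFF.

ON

Autoinducer-2 is absent, so GixU is active.
With repressor GixU bound, *temX* is not transcribed.
So TemX is not produced.
Fuculose is present, so JovV is active.
No repressor is bound and JovV is active, so *mibX* is transcribed.
So MibX is produced and active.
c-di-GMP is absent, so PexN is inactive.
Required activator PexN is absent, so *pexG* is not transcribed.
So PexG is not produced.
GorD is constitutively active in this strain.
No repressor is bound and MibX and GorD are active, so *nerK* is transcribed.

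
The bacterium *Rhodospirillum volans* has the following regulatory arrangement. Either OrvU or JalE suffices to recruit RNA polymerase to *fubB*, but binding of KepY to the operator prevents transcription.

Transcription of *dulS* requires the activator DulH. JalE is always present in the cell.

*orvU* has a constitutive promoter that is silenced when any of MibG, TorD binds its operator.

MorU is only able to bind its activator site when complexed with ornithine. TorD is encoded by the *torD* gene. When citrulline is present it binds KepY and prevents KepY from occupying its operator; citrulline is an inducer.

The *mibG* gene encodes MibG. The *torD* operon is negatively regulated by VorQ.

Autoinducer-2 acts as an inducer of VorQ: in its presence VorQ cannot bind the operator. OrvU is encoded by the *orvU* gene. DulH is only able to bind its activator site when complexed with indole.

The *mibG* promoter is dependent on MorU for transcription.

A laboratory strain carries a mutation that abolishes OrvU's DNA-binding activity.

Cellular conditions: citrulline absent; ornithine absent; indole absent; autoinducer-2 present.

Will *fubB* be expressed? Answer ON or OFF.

OFF

OrvU is non-functional in this strain, so it has no effect.
JalE is produced constitutively and is active.
Citrulline is absent, so KepY is active.
With repressor KepY bound, *fubB* is not transcribed.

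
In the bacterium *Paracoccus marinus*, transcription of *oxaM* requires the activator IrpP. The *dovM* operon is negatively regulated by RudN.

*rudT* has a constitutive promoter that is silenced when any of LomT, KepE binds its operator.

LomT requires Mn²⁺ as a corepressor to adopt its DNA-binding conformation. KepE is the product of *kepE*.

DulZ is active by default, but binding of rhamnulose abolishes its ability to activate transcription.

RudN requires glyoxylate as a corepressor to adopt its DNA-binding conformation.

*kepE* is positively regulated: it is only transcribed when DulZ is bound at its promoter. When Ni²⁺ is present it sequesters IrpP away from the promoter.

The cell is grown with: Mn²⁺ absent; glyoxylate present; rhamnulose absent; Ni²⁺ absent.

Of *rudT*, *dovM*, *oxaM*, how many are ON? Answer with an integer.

Mn²⁺ is absent, so LomT is inactive.
Rhamnulose is absent, so DulZ is active.
No repressor is bound and DulZ is active, so *kepE* is transcribed.
So KepE is produced and active.
With repressor KepE bound, *rudT* is not transcribed.
→ *rudT* is OFF.
Glyoxylate is present, so RudN is active.
With repressor RudN bound, *dovM* is not transcribed.
→ *dovM* is OFF.
Ni²⁺ is absent, so IrpP is active.
No repressor is bound and IrpP is active, so *oxaM* is transcribed.
→ *oxaM* is ON.
1 of the 3 genes is transcribed.

1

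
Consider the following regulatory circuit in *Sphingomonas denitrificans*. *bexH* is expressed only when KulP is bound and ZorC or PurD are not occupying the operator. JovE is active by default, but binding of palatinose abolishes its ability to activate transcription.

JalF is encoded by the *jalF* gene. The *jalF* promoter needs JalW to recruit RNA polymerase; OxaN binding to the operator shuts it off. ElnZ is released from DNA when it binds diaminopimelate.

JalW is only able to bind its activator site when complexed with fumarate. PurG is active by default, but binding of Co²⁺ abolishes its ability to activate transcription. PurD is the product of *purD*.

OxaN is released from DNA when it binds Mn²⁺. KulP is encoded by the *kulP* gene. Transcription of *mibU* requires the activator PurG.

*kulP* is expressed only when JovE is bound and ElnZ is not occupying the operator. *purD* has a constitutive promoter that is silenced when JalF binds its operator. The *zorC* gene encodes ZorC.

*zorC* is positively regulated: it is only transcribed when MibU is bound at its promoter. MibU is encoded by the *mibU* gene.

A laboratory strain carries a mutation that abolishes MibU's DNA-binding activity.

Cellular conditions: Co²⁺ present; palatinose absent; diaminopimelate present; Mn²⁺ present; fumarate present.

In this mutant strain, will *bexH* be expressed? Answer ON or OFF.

Palatinose is absent, so JovE is active.
Diaminopimelate is present, so ElnZ is inactive.
No repressor is bound and JovE is active, so *kulP* is transcribed.
So KulP is produced and active.
MibU is non-functional in this strain, so it has no effect.
Required activator MibU is absent, so *zorC* is not transcribed.
So ZorC is not produced.
Fumarate is present, so JalW is active.
Mn²⁺ is present, so OxaN is inactive.
No repressor is bound and JalW is active, so *jalF* is transcribed.
So JalF is produced and active.
With repressor JalF bound, *purD* is not transcribed.
So PurD is not produced.
No repressor is bound and KulP is active, so *bexH* is transcribed.

ON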